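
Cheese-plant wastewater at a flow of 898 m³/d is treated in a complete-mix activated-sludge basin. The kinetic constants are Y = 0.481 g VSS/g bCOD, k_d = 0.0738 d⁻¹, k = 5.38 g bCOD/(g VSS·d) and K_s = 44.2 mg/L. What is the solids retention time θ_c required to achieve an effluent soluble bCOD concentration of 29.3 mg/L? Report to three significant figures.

θ_c ≈ 1.04 d

From 1/θ_c = Y·k·S/(K_s + S) − k_d: Y·k·S/(K_s+S) = 0.481 × 5.38 × 29.3 / (44.2 + 29.3) = 1.032 d⁻¹.
Then 1/θ_c = μ − k_d = 1.032 − 0.0738 = 0.9578 d⁻¹, giving θ_c = 1.044 d.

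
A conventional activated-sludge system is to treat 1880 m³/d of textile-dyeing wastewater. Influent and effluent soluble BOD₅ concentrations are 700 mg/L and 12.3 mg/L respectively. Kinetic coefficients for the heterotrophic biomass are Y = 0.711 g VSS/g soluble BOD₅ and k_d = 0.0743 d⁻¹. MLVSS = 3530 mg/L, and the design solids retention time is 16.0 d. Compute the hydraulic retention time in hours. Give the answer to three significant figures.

From the SRT design equation V = Y Q (S₀−S) θ_c / [X (1 + k_d θ_c)] = 0.711 × 1880 × (700 − 12.3) × 16.0 / [3530 × (1 + 0.0743 × 16.0)] = 1.47×10^7 / 7726 = 1904 m³.
τ = V/Q = 1904/1880 = 1.013 d, or 24.30 h.

τ ≈ 24.3 h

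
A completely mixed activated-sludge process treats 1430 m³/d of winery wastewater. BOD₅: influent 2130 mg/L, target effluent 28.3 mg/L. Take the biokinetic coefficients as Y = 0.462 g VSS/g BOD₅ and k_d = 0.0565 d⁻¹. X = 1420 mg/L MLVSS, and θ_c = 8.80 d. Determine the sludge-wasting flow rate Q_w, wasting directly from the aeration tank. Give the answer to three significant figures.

Rearranging the biomass balance for a CMAS with decay, V = Y·Q·ΔS·θ_c / [X·(1+k_d θ_c)] = 0.462 × 1430 × (2130 − 28.3) × 8.80 / [1420 × (1 + 0.0565 × 8.80)] = 1.22×10^7 / 2126 = 5747 m³.
For wasting at MLVSS concentration, Q_w = V/θ_c = 5747/8.80 = 653.1 m³/d.

Q_w ≈ 653 m³/d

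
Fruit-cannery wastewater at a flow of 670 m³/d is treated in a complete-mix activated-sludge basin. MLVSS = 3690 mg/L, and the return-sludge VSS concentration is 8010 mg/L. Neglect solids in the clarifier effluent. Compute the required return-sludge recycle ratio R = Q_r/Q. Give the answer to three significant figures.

R ≈ 0.854

Mass balance around the secondary clarifier (neglecting effluent solids): R = X / (X_r − X) = 3690 / (8010 − 3690) = 0.8542.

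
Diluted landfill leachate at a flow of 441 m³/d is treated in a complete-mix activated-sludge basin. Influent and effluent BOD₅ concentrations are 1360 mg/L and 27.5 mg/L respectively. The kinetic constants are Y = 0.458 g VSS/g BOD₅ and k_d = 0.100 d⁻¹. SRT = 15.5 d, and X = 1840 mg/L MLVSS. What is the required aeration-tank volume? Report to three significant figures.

Rearranging the biomass balance for a CMAS with decay, V = Y·Q·ΔS·θ_c / [X·(1+k_d θ_c)] = 0.458 × 441 × (1360 − 27.5) × 15.5 / [1840 × (1 + 0.100 × 15.5)] = 4.17×10^6 / 4692 = 889.1 m³.

V ≈ 889 m³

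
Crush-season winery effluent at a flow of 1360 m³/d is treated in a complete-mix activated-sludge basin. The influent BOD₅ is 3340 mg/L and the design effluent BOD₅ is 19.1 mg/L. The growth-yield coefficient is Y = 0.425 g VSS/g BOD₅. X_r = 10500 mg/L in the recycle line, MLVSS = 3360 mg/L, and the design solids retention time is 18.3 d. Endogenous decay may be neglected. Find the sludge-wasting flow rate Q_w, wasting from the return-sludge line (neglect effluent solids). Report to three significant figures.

Q_w ≈ 183 m³/d

Biomass mass balance (decay neglected): V·X = Y·Q·(S₀ − S)·θ_c, so V = 0.425 × 1360 × (3340 − 19.1) × 18.3 / 3360 = 10454 m³.
Q_w = (V·X)/(θ_c X_r) = 10454 × 3360 / (18.3 × 10500) = 182.8 m³/d.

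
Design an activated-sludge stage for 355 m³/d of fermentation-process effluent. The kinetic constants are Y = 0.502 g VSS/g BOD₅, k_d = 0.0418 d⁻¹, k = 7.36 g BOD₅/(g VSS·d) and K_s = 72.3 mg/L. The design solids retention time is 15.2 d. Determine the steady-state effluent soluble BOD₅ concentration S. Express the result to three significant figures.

From the Monod/SRT balance for a CMAS, S = K_s·(1+k_d θ_c)/[θ_c·(Y k − k_d) − 1] = 72.3 × (1 + 0.0418 × 15.2) / [15.2 × (0.502 × 7.36 − 0.0418) − 1] = 118.2 / 54.52 = 2.169 mg/L.

S ≈ 2.17 mg/L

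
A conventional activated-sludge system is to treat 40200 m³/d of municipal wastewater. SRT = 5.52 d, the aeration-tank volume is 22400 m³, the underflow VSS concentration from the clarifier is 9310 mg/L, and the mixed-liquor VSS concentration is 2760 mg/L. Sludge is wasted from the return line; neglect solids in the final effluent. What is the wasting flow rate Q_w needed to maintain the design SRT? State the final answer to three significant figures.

θ_c = V·X/(Q_w·X_r) when wasting from the recycle, so Q_w = V·X/(θ_c·X_r) = 22400 × 2760 / (5.52 × 9310) = 1203 m³/d.

Q_w ≈ 1200 m³/d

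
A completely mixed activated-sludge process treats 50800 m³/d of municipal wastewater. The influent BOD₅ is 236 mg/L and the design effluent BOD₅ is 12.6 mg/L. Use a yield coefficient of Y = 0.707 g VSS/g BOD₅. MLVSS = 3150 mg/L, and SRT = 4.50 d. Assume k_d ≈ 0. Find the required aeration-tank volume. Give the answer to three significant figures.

V ≈ 11500 m³

With k_d = 0 the design equation reduces to V = Y Q (S₀−S) θ_c / X = 0.707 × 50800 × (236 − 12.6) × 4.50 / 3150 = 11462 m³.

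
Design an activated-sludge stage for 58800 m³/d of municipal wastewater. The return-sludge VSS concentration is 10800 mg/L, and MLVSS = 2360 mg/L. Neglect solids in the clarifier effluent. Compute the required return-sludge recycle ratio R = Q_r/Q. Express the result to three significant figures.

R ≈ 0.280

Solids balance on the clarifier gives (1+R)X = R·X_r, so R = X/(X_r − X) = 2360 / (10800 − 2360) = 0.2796.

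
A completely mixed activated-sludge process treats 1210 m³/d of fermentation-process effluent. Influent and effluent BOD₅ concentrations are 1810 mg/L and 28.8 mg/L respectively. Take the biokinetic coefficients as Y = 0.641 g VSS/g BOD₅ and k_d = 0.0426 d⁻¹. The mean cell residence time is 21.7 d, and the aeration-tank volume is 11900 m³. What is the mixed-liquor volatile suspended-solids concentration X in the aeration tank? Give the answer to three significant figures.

X = Y·Q·ΔS·θ_c / [V·(1 + k_d θ_c)] = 0.641 × 1210 × (1810 − 28.8) × 21.7 / [11900 × (1 + 0.0426 × 21.7)] = 1309 mg/L.

X ≈ 1310 mg/L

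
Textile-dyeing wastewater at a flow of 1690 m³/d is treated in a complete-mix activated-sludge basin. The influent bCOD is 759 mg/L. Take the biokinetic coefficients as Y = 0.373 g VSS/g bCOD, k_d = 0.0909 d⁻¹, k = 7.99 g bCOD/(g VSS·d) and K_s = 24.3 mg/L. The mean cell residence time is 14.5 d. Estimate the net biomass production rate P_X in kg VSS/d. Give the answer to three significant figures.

From the Monod/SRT balance for a CMAS, S = K_s·(1+k_d θ_c)/[θ_c·(Y k − k_d) − 1] = 24.3 × (1 + 0.0909 × 14.5) / [14.5 × (0.373 × 7.99 − 0.0909) − 1] = 56.33 / 40.90 = 1.377 mg/L.
Y_obs = Y / (1 + k_d θ_c) = 0.373 / (1 + 0.0909 × 14.5) = 0.373 / 2.318 = 0.1609.
Mass of bCOD removed per day: Q(S₀ − S) = 1690 × 757.6 g/m³ = 1280 kg/d.
Net biomass production P_X = Y_obs × Q·(S₀ − S) = 0.1609 × 1280 = 206.0 kg VSS/d.

P_X ≈ 206 kg VSS/d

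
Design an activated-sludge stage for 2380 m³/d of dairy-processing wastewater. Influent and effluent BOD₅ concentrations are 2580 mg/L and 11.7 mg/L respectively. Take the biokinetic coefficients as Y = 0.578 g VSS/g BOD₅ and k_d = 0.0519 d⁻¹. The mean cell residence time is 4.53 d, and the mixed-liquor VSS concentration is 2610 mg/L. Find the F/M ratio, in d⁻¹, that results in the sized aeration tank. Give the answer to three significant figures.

F/M ≈ 0.474 d⁻¹

Steady-state biomass mass balance: V·X·(1 + k_d·θ_c) = Y·Q·(S₀ − S)·θ_c, so V = 0.578 × 2380 × (2580 − 11.7) × 4.53 / [2610 × (1 + 0.0519 × 4.53)] = 1.6×10^7 / 3224 = 4965 m³.
F/M = applied load / biomass = Q·S₀/(V·X) = 2380 × 2580 / (4965 × 2610) = 0.4739 d⁻¹.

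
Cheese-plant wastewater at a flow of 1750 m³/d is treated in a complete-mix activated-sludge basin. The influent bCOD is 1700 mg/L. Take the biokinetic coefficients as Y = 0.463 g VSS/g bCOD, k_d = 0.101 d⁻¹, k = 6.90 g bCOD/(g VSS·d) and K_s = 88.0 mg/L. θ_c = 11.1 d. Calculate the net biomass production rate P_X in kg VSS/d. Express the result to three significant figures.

P_X ≈ 647 kg VSS/d

Effluent substrate depends only on kinetics and SRT: S = K_s(1 + k_d θ_c) / [θ_c(Yk − k_d) − 1] = 88.0 × (1 + 0.101 × 11.1) / [11.1 × (0.463 × 6.90 − 0.101) − 1] = 186.7 / 33.34 = 5.599 mg/L.
Observed yield with endogenous decay: Y_obs = Y / (1 + k_d·θ_c) = 0.463 / (1 + 0.101 × 11.1) = 0.463 / 2.121 = 0.2183 g VSS/g bCOD.
Substrate removed = Q·(S₀ − S) = 1750 m³/d × (1700 − 5.60) g/m³ = 2.97×10^6 g/d = 2965 kg/d.
Biomass produced: P_X = Y_obs·Q·ΔS = 0.2183 × 2965 ≈ 647.3 kg VSS/d.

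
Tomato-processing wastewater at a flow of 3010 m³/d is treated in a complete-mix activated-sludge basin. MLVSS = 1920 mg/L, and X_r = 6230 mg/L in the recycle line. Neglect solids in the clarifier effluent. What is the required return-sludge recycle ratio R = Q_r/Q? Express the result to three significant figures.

Solids balance on the clarifier gives (1+R)X = R·X_r, so R = X/(X_r − X) = 1920 / (6230 − 1920) = 0.4455.

R ≈ 0.445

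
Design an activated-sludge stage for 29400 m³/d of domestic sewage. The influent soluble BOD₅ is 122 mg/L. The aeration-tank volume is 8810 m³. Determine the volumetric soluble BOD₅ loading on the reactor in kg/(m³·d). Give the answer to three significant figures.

L_v ≈ 0.407 kg soluble BOD₅/(m³·d)

Applied soluble BOD₅ load per unit volume = Q·S₀/V = (29400 × 122/1000)/8810 = 0.4071 kg soluble BOD₅·m⁻³·d⁻¹.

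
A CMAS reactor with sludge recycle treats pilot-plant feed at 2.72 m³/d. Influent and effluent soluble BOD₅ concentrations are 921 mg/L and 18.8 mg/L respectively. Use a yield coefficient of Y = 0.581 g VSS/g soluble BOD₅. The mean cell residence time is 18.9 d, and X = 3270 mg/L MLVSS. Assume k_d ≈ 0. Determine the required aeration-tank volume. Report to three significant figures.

V·X = Y·Q·ΔS·θ_c gives V = 0.581 × 2.72 × (921 − 18.8) × 18.9 / 3270 = 8.241 m³.

V ≈ 8.24 m³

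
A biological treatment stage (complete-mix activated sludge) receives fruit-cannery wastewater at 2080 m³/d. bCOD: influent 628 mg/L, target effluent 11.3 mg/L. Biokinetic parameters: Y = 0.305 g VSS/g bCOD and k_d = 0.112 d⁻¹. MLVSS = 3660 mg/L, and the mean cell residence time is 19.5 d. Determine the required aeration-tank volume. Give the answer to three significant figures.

Steady-state biomass mass balance: V·X·(1 + k_d·θ_c) = Y·Q·(S₀ − S)·θ_c, so V = 0.305 × 2080 × (628 − 11.3) × 19.5 / [3660 × (1 + 0.112 × 19.5)] = 7.63×10^6 / 11653 = 654.7 m³.

V ≈ 655 m³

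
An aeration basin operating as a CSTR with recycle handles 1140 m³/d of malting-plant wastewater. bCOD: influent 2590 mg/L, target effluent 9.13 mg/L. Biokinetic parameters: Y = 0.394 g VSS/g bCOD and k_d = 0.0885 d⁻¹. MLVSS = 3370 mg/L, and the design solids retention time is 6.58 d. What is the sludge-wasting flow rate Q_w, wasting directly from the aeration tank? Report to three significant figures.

Q_w ≈ 217 m³/d

Rearranging the biomass balance for a CMAS with decay, V = Y·Q·ΔS·θ_c / [X·(1+k_d θ_c)] = 0.394 × 1140 × (2590 − 9.13) × 6.58 / [3370 × (1 + 0.0885 × 6.58)] = 7.63×10^6 / 5332 = 1430 m³.
For wasting at MLVSS concentration, Q_w = V/θ_c = 1430/6.58 = 217.4 m³/d.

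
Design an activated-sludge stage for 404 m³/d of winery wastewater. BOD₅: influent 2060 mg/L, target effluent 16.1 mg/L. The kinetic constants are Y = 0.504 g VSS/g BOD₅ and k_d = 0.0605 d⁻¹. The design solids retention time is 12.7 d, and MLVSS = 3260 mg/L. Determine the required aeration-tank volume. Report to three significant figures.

V ≈ 917 m³

From the SRT design equation V = Y Q (S₀−S) θ_c / [X (1 + k_d θ_c)] = 0.504 × 404 × (2060 − 16.1) × 12.7 / [3260 × (1 + 0.0605 × 12.7)] = 5.29×10^6 / 5765 = 916.8 m³.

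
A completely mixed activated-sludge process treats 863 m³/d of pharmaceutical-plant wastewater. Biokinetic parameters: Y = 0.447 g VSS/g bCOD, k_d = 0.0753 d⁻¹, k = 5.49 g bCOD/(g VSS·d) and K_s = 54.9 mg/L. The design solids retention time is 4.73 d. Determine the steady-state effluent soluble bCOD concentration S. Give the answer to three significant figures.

S ≈ 7.26 mg/L

Effluent substrate depends only on kinetics and SRT: S = K_s(1 + k_d θ_c) / [θ_c(Yk − k_d) − 1] = 54.9 × (1 + 0.0753 × 4.73) / [4.73 × (0.447 × 5.49 − 0.0753) − 1] = 74.45 / 10.25 = 7.263 mg/L.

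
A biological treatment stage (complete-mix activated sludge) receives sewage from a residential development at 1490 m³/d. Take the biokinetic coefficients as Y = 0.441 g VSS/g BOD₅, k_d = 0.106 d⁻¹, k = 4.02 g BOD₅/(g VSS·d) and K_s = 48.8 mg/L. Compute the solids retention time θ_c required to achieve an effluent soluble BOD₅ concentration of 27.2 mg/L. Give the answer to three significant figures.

θ_c ≈ 1.89 d

From 1/θ_c = Y·k·S/(K_s + S) − k_d: Y·k·S/(K_s+S) = 0.441 × 4.02 × 27.2 / (48.8 + 27.2) = 0.6345 d⁻¹.
1/θ_c = 0.6345 − 0.106 = 0.5285 d⁻¹, so θ_c = 1.892 d.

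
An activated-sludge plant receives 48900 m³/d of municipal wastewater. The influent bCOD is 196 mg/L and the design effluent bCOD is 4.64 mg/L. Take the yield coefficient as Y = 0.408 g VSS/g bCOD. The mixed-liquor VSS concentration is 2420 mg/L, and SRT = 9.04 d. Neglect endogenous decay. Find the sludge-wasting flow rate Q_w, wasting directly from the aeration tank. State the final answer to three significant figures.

V·X = Y·Q·ΔS·θ_c gives V = 0.408 × 48900 × (196 − 4.64) × 9.04 / 2420 = 14262 m³.
Wasting from the aeration tank: Q_w = V / θ_c = 14262 / 9.04 = 1578 m³/d.

Q_w ≈ 1580 m³/d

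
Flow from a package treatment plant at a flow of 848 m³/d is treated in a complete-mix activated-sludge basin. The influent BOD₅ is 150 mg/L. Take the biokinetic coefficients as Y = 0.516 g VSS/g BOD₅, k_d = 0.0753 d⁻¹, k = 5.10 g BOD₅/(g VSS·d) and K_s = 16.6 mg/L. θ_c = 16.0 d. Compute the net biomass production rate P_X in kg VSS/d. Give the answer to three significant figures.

For a completely mixed reactor with recycle the Lawrence–McCarty relation gives S = K_s·(1 + k_d·θ_c) / [θ_c·(Y·k − k_d) − 1] = 16.6 × (1 + 0.0753 × 16.0) / [16.0 × (0.516 × 5.10 − 0.0753) − 1] = 36.60 / 39.90 = 0.9173 mg/L.
Correct the yield for decay: Y_obs = Y/(1 + k_d θ_c) = 0.516 / (1 + 0.0753 × 16.0) = 0.516 / 2.205 = 0.2340.
Substrate removed = Q·(S₀ − S) = 848 m³/d × (150 − 0.917) g/m³ = 1.26×10^5 g/d = 126.4 kg/d.
Biomass produced: P_X = Y_obs·Q·ΔS = 0.2340 × 126.4 ≈ 29.59 kg VSS/d.

P_X ≈ 29.6 kg VSS/d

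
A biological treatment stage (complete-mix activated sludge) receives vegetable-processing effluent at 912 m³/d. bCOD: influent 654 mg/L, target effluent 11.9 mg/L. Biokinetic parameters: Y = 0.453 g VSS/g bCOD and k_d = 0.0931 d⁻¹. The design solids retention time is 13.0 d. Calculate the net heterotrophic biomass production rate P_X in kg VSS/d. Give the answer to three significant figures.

Y_obs = Y / (1 + k_d θ_c) = 0.453 / (1 + 0.0931 × 13.0) = 0.453 / 2.210 = 0.2049.
Q·(S₀ − S) = 912 × (654 − 11.9) × 10⁻³ = 585.6 kg/d removed.
P_X = Y_obs · Q(S₀ − S) = 0.2049 × 585.6 = 120.0 kg VSS/d.

P_X ≈ 120 kg VSS/d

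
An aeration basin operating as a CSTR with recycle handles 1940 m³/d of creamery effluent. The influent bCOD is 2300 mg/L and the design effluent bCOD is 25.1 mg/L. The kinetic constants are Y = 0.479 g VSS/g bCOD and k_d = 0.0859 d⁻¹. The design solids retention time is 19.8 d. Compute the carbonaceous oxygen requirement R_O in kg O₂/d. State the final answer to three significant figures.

Y_obs = Y / (1 + k_d θ_c) = 0.479 / (1 + 0.0859 × 19.8) = 0.479 / 2.701 = 0.1774.
Q·(S₀ − S) = 1940 × (2300 − 25.1) × 10⁻³ = 4413 kg/d removed.
P_X = Y_obs·Q·(S₀ − S) = 0.1774 × 4413 = 782.7 kg VSS/d.
R_O = Q·ΔS − 1.42 P_X = 4413 − 1111 = 3302 kg O₂/d.

R_O ≈ 3300 kg O₂/d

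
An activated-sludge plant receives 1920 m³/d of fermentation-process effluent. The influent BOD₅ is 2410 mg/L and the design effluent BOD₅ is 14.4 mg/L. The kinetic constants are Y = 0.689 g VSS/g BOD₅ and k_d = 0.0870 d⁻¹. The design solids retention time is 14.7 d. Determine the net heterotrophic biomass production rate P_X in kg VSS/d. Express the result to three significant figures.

Observed yield with endogenous decay: Y_obs = Y / (1 + k_d·θ_c) = 0.689 / (1 + 0.0870 × 14.7) = 0.689 / 2.279 = 0.3023 g VSS/g BOD₅.
Substrate removed = Q·(S₀ − S) = 1920 m³/d × (2410 − 14.4) g/m³ = 4.6×10^6 g/d = 4600 kg/d.
Biomass produced: P_X = Y_obs·Q·ΔS = 0.3023 × 4600 ≈ 1391 kg VSS/d.

P_X ≈ 1390 kg VSS/d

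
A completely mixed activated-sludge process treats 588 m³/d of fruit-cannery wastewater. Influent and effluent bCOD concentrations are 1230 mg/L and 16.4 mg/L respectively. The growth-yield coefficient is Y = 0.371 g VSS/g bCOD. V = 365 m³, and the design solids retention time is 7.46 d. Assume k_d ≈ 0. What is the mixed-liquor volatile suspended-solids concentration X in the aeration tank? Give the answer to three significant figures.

X ≈ 5410 mg/L

From V·X = Y·Q·(S₀ − S)·θ_c (decay neglected): X = 0.371 × 588 × (1230 − 16.4) × 7.46 / 365 = 5411 mg/L.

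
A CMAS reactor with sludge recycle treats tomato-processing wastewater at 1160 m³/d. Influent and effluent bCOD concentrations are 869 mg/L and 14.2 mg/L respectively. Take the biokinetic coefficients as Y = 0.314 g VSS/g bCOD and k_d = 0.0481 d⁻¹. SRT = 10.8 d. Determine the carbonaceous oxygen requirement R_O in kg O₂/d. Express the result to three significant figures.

The observed yield is Y_obs = Y/(1 + k_d·θ_c) = 0.314 / (1 + 0.0481 × 10.8) = 0.314 / 1.519 = 0.2066 g VSS per g bCOD removed.
Substrate removed = Q·(S₀ − S) = 1160 m³/d × (869 − 14.2) g/m³ = 9.92×10^5 g/d = 991.6 kg/d.
P_X = Y_obs·Q·(S₀ − S) = 0.2066 × 991.6 = 204.9 kg VSS/d.
R_O = Q·ΔS − 1.42 P_X = 991.6 − 291.0 = 700.6 kg O₂/d.

R_O ≈ 701 kg O₂/d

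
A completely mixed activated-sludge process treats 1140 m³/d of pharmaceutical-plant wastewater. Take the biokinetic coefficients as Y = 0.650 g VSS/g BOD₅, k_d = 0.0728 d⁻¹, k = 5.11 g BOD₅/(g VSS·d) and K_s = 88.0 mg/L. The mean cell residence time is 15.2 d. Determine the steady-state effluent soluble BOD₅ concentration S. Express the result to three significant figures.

From the Monod/SRT balance for a CMAS, S = K_s·(1+k_d θ_c)/[θ_c·(Y k − k_d) − 1] = 88.0 × (1 + 0.0728 × 15.2) / [15.2 × (0.650 × 5.11 − 0.0728) − 1] = 185.4 / 48.38 = 3.832 mg/L.

S ≈ 3.83 mg/L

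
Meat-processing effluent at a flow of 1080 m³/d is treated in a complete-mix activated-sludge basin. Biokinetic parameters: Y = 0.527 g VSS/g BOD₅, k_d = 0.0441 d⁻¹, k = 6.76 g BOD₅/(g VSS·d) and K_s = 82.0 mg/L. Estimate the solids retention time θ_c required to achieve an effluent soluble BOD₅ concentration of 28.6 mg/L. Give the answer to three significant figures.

θ_c ≈ 1.14 d

At the target effluent, Y k S/(K_s+S) = 0.527×6.76×28.6/110.6 = 0.9212 d⁻¹.
Then 1/θ_c = μ − k_d = 0.9212 − 0.0441 = 0.8771 d⁻¹, giving θ_c = 1.140 d.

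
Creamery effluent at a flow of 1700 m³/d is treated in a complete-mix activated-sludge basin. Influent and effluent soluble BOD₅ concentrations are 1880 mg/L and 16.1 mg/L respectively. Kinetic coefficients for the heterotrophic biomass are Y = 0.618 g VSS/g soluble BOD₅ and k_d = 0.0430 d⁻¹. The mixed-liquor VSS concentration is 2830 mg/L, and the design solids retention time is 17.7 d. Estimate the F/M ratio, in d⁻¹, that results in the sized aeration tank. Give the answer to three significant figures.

Rearranging the biomass balance for a CMAS with decay, V = Y·Q·ΔS·θ_c / [X·(1+k_d θ_c)] = 0.618 × 1700 × (1880 − 16.1) × 17.7 / [2830 × (1 + 0.0430 × 17.7)] = 3.47×10^7 / 4984 = 6954 m³.
F/M = Q·S₀ / (V·X) = 1700 × 1880 / (6954 × 2830) = 0.1624 g soluble BOD₅·(g VSS·d)⁻¹.

F/M ≈ 0.162 d⁻¹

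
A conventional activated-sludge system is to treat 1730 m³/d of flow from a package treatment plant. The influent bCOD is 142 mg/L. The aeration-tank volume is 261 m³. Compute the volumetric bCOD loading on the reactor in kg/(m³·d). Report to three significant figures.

Applied bCOD load per unit volume = Q·S₀/V = (1730 × 142/1000)/261.0 = 0.9412 kg bCOD·m⁻³·d⁻¹.

L_v ≈ 0.941 kg bCOD/(m³·d)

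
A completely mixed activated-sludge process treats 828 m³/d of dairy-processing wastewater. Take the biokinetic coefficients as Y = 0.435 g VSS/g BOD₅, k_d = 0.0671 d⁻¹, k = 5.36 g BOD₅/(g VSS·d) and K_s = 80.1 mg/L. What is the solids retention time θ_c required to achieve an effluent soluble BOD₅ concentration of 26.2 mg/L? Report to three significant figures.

From 1/θ_c = Y·k·S/(K_s + S) − k_d: Y·k·S/(K_s+S) = 0.435 × 5.36 × 26.2 / (80.1 + 26.2) = 0.5747 d⁻¹.
Then 1/θ_c = μ − k_d = 0.5747 − 0.0671 = 0.5076 d⁻¹, giving θ_c = 1.970 d.

θ_c ≈ 1.97 d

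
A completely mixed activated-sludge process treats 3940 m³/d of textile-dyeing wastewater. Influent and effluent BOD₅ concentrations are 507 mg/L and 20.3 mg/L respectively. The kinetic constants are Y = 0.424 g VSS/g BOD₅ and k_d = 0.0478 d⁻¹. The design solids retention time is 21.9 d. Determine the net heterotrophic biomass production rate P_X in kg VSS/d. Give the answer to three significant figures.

P_X ≈ 397 kg VSS/d

Observed yield with endogenous decay: Y_obs = Y / (1 + k_d·θ_c) = 0.424 / (1 + 0.0478 × 21.9) = 0.424 / 2.047 = 0.2072 g VSS/g BOD₅.
Q·(S₀ − S) = 3940 × (507 − 20.3) × 10⁻³ = 1918 kg/d removed.
Biomass produced: P_X = Y_obs·Q·ΔS = 0.2072 × 1918 ≈ 397.2 kg VSS/d.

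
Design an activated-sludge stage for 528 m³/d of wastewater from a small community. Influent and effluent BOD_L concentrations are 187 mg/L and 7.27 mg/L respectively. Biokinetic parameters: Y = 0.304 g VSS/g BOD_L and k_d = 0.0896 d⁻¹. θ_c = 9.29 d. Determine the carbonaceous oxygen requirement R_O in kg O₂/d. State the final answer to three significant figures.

R_O ≈ 72.5 kg O₂/d

Y_obs = Y / (1 + k_d θ_c) = 0.304 / (1 + 0.0896 × 9.29) = 0.304 / 1.832 = 0.1659.
ΔS = 187 − 7.27 = 179.7 mg/L, so the substrate removal rate is 528 × 179.7/1000 = 94.90 kg BOD_L/d.
P_X = Y_obs·Q·(S₀ − S) = 0.1659 × 94.90 = 15.74 kg VSS/d.
Carbonaceous O₂ demand = substrate oxidised − cell-mass equivalent = 94.90 − 1.42 × 15.74 = 72.54 kg O₂/d.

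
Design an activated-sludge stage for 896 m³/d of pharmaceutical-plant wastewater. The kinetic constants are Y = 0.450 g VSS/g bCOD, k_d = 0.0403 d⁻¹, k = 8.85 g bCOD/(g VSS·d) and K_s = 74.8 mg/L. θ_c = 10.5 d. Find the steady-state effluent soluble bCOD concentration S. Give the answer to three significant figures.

Effluent substrate depends only on kinetics and SRT: S = K_s(1 + k_d θ_c) / [θ_c(Yk − k_d) − 1] = 74.8 × (1 + 0.0403 × 10.5) / [10.5 × (0.450 × 8.85 − 0.0403) − 1] = 106.5 / 40.39 = 2.635 mg/L.

S ≈ 2.64 mg/L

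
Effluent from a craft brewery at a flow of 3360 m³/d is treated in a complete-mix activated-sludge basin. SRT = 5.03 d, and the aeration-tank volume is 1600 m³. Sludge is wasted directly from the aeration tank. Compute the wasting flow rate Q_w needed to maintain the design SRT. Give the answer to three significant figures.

Q_w ≈ 318 m³/d

For wasting at MLVSS concentration, Q_w = V/θ_c = 1600/5.03 = 318.1 m³/d.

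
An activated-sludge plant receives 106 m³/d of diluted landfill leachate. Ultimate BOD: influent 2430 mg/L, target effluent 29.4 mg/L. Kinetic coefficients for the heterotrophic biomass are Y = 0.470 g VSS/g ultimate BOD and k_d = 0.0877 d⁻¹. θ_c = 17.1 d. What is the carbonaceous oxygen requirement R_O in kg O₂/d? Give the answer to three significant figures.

R_O ≈ 187 kg O₂/d

The observed yield is Y_obs = Y/(1 + k_d·θ_c) = 0.470 / (1 + 0.0877 × 17.1) = 0.470 / 2.500 = 0.1880 g VSS per g ultimate BOD removed.
Substrate removed = Q·(S₀ − S) = 106 m³/d × (2430 − 29.4) g/m³ = 2.54×10^5 g/d = 254.5 kg/d.
Net sludge production P_X = 0.1880 × 254.5 = 47.85 kg VSS/d.
R_O = Q·(S₀ − S) − 1.42·P_X = 254.5 − 1.42 × 47.85 = 186.5 kg O₂/d.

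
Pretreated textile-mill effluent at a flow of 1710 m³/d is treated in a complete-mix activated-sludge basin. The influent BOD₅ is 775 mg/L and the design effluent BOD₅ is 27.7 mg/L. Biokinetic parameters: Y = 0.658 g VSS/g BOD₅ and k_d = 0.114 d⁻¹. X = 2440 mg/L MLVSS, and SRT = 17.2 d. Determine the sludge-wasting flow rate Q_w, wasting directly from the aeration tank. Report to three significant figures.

Q_w ≈ 116 m³/d

Steady-state biomass mass balance: V·X·(1 + k_d·θ_c) = Y·Q·(S₀ − S)·θ_c, so V = 0.658 × 1710 × (775 − 27.7) × 17.2 / [2440 × (1 + 0.114 × 17.2)] = 1.45×10^7 / 7224 = 2002 m³.
Wasting from the aeration tank: Q_w = V / θ_c = 2002 / 17.2 = 116.4 m³/d.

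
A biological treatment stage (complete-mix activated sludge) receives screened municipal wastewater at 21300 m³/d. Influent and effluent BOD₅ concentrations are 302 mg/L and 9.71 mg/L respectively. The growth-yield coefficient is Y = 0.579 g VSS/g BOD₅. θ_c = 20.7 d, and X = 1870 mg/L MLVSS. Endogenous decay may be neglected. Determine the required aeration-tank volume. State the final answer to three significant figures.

With k_d = 0 the design equation reduces to V = Y Q (S₀−S) θ_c / X = 0.579 × 21300 × (302 − 9.71) × 20.7 / 1870 = 39903 m³.

V ≈ 39900 m³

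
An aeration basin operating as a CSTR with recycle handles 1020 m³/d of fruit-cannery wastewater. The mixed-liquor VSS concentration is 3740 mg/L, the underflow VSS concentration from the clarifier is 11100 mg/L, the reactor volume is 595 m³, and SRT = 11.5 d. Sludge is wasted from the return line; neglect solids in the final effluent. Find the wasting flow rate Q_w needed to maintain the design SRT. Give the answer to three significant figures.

Wasting from the return line (neglecting effluent solids): Q_w = V·X / (θ_c·X_r) = 595.0 × 3740 / (11.5 × 11100) = 17.43 m³/d.

Q_w ≈ 17.4 m³/d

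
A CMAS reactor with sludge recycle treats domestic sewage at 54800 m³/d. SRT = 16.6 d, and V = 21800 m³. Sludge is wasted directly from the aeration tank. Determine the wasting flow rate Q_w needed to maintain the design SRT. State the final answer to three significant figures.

Q_w ≈ 1310 m³/d

Wasting from the aeration tank: Q_w = V / θ_c = 21800 / 16.6 = 1313 m³/d.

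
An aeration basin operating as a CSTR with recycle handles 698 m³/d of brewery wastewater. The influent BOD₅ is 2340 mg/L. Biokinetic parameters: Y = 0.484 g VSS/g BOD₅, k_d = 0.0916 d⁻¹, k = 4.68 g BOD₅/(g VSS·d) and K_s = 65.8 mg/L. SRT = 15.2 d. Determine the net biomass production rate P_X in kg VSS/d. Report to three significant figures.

P_X ≈ 330 kg VSS/d

From the Monod/SRT balance for a CMAS, S = K_s·(1+k_d θ_c)/[θ_c·(Y k − k_d) − 1] = 65.8 × (1 + 0.0916 × 15.2) / [15.2 × (0.484 × 4.68 − 0.0916) − 1] = 157.4 / 32.04 = 4.913 mg/L.
The observed yield is Y_obs = Y/(1 + k_d·θ_c) = 0.484 / (1 + 0.0916 × 15.2) = 0.484 / 2.392 = 0.2023 g VSS per g BOD₅ removed.
ΔS = 2340 − 4.91 = 2335 mg/L, so the substrate removal rate is 698 × 2335/1000 = 1630 kg BOD₅/d.
P_X = Y_obs · Q(S₀ − S) = 0.2023 × 1630 = 329.8 kg VSS/d.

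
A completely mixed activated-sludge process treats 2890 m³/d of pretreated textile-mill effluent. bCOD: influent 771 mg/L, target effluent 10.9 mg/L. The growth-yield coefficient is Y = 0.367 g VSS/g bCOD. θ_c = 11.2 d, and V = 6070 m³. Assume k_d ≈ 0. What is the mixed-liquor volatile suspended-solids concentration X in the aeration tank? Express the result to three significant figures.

X ≈ 1490 mg/L

Without decay, X = Y Q (S₀−S) θ_c / V = 0.367 × 2890 × (771 − 10.9) × 11.2 / 6070 = 1488 mg/L.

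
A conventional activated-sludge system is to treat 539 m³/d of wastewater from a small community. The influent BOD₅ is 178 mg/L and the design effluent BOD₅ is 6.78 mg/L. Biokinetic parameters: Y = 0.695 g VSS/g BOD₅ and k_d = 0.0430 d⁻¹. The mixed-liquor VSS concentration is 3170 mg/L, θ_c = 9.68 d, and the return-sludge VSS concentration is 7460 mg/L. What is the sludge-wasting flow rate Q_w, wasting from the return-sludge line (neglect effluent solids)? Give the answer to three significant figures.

Q_w ≈ 6.07 m³/d

Rearranging the biomass balance for a CMAS with decay, V = Y·Q·ΔS·θ_c / [X·(1+k_d θ_c)] = 0.695 × 539 × (178 − 6.78) × 9.68 / [3170 × (1 + 0.0430 × 9.68)] = 6.21×10^5 / 4489 = 138.3 m³.
θ_c = V·X/(Q_w·X_r) when wasting from the recycle, so Q_w = V·X/(θ_c·X_r) = 138.3 × 3170 / (9.68 × 7460) = 6.071 m³/d.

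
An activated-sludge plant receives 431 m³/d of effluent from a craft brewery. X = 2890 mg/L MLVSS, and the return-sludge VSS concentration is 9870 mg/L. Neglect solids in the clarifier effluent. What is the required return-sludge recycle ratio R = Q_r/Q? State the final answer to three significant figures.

Solids balance on the clarifier gives (1+R)X = R·X_r, so R = X/(X_r − X) = 2890 / (9870 − 2890) = 0.4140.

R ≈ 0.414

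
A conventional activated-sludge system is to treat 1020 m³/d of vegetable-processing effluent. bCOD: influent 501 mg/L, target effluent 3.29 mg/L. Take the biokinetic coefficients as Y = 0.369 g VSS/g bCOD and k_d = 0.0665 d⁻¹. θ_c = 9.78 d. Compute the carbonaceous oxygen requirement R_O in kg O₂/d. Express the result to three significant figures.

R_O ≈ 346 kg O₂/d

Correct the yield for decay: Y_obs = Y/(1 + k_d θ_c) = 0.369 / (1 + 0.0665 × 9.78) = 0.369 / 1.650 = 0.2236.
Mass of bCOD removed per day: Q(S₀ − S) = 1020 × 497.7 g/m³ = 507.7 kg/d.
P_X = Y_obs·Q·(S₀ − S) = 0.2236 × 507.7 = 113.5 kg VSS/d.
Carbonaceous O₂ demand = substrate oxidised − cell-mass equivalent = 507.7 − 1.42 × 113.5 = 346.5 kg O₂/d.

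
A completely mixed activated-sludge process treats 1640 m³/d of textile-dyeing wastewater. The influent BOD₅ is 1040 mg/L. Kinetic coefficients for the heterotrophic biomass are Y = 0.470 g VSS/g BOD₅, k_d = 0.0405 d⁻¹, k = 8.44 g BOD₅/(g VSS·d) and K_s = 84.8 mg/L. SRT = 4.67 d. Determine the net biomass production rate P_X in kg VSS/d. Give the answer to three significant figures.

From the Monod/SRT balance for a CMAS, S = K_s·(1+k_d θ_c)/[θ_c·(Y k − k_d) − 1] = 84.8 × (1 + 0.0405 × 4.67) / [4.67 × (0.470 × 8.44 − 0.0405) − 1] = 100.8 / 17.34 = 5.817 mg/L.
The observed yield is Y_obs = Y/(1 + k_d·θ_c) = 0.470 / (1 + 0.0405 × 4.67) = 0.470 / 1.189 = 0.3952 g VSS per g BOD₅ removed.
Substrate removed = Q·(S₀ − S) = 1640 m³/d × (1040 − 5.82) g/m³ = 1.7×10^6 g/d = 1696 kg/d.
Biomass produced: P_X = Y_obs·Q·ΔS = 0.3952 × 1696 ≈ 670.4 kg VSS/d.

P_X ≈ 670 kg VSS/d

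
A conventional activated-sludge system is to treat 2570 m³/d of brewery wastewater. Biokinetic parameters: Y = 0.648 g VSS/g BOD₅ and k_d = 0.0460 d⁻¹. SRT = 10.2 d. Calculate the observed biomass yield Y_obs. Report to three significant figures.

Observed yield with endogenous decay: Y_obs = Y / (1 + k_d·θ_c) = 0.648 / (1 + 0.0460 × 10.2) = 0.648 / 1.469 = 0.4411 g VSS/g BOD₅.

Y_obs ≈ 0.441 g VSS/g BOD₅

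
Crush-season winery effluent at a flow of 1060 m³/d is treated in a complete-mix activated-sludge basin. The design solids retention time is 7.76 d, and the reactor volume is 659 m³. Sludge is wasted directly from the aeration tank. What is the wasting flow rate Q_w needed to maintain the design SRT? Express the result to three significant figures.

Q_w ≈ 84.9 m³/d

With mixed-liquor wasting, θ_c = V/Q_w, so Q_w = V/θ_c = 659.0/7.76 = 84.92 m³/d.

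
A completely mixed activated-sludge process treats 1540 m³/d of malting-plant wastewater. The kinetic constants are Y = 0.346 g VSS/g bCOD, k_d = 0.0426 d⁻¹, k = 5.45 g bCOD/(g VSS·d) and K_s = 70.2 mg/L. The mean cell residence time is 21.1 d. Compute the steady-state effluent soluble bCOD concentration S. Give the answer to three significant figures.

For a completely mixed reactor with recycle the Lawrence–McCarty relation gives S = K_s·(1 + k_d·θ_c) / [θ_c·(Y·k − k_d) − 1] = 70.2 × (1 + 0.0426 × 21.1) / [21.1 × (0.346 × 5.45 − 0.0426) − 1] = 133.3 / 37.89 = 3.518 mg/L.

S ≈ 3.52 mg/L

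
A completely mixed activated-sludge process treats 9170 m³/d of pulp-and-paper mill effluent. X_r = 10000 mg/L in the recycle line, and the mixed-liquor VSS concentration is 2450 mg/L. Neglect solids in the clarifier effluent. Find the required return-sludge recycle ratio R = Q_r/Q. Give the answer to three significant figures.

Solids balance on the clarifier gives (1+R)X = R·X_r, so R = X/(X_r − X) = 2450 / (10000 − 2450) = 0.3245.

R ≈ 0.325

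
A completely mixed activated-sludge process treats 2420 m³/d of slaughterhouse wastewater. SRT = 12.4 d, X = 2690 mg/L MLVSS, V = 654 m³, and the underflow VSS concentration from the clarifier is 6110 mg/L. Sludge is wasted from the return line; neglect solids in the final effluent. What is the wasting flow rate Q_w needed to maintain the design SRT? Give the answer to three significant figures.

Q_w ≈ 23.2 m³/d

θ_c = V·X/(Q_w·X_r) when wasting from the recycle, so Q_w = V·X/(θ_c·X_r) = 654.0 × 2690 / (12.4 × 6110) = 23.22 m³/d.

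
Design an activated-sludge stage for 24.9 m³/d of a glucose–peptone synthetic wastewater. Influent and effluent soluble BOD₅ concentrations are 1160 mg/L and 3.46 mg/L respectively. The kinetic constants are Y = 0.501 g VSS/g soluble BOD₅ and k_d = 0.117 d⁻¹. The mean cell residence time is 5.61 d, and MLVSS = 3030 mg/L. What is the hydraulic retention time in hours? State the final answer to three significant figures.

From the SRT design equation V = Y Q (S₀−S) θ_c / [X (1 + k_d θ_c)] = 0.501 × 24.9 × (1160 − 3.46) × 5.61 / [3030 × (1 + 0.117 × 5.61)] = 8.09×10^4 / 5019 = 16.13 m³.
Hydraulic retention time τ = V/Q = 16.13 / 24.9 = 0.6477 d = 15.54 h.

τ ≈ 15.5 h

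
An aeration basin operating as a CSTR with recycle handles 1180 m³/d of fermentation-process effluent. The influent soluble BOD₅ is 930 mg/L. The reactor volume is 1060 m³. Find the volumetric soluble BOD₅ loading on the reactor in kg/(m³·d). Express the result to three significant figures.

Volumetric loading L_v = Q·S₀ / V = 1180 × 930 g/m³ / 1060 m³ = 1035 g/(m³·d) = 1.035 kg soluble BOD₅/(m³·d).

L_v ≈ 1.04 kg soluble BOD₅/(m³·d)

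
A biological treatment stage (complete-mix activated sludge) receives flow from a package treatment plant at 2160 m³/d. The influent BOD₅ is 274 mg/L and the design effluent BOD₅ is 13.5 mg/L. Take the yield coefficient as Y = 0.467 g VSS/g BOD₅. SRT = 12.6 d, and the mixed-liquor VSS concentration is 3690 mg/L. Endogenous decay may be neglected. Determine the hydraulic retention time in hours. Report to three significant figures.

With k_d = 0 the design equation reduces to V = Y Q (S₀−S) θ_c / X = 0.467 × 2160 × (274 − 13.5) × 12.6 / 3690 = 897.3 m³.
τ = V/Q = 897.3/2160 = 0.4154 d, or 9.970 h.

τ ≈ 9.97 h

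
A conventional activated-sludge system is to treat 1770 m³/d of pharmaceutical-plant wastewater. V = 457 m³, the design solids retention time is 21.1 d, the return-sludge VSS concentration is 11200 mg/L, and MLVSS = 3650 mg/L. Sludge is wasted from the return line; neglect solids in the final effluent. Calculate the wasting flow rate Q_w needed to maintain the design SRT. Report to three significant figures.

Q_w ≈ 7.06 m³/d

Wasting from the return line (neglecting effluent solids): Q_w = V·X / (θ_c·X_r) = 457.0 × 3650 / (21.1 × 11200) = 7.058 m³/d.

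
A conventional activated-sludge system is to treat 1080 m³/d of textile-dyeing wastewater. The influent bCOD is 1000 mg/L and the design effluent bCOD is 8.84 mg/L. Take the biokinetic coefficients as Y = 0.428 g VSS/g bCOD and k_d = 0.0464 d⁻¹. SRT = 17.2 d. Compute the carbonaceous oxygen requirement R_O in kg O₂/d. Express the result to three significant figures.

The observed yield is Y_obs = Y/(1 + k_d·θ_c) = 0.428 / (1 + 0.0464 × 17.2) = 0.428 / 1.798 = 0.2380 g VSS per g bCOD removed.
Q·(S₀ − S) = 1080 × (1000 − 8.84) × 10⁻³ = 1070 kg/d removed.
Net sludge production P_X = 0.2380 × 1070 = 254.8 kg VSS/d.
Carbonaceous O₂ demand = substrate oxidised − cell-mass equivalent = 1070 − 1.42 × 254.8 = 708.6 kg O₂/d.

R_O ≈ 709 kg O₂/d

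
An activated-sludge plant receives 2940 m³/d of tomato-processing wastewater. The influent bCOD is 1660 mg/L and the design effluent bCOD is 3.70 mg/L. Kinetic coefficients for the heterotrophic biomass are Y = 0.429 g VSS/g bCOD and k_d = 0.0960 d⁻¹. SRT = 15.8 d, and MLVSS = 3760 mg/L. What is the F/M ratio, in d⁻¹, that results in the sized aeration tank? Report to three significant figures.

Rearranging the biomass balance for a CMAS with decay, V = Y·Q·ΔS·θ_c / [X·(1+k_d θ_c)] = 0.429 × 2940 × (1660 − 3.70) × 15.8 / [3760 × (1 + 0.0960 × 15.8)] = 3.3×10^7 / 9463 = 3488 m³.
F/M = Q·S₀ / (V·X) = 2940 × 1660 / (3488 × 3760) = 0.3721 g bCOD·(g VSS·d)⁻¹.

F/M ≈ 0.372 d⁻¹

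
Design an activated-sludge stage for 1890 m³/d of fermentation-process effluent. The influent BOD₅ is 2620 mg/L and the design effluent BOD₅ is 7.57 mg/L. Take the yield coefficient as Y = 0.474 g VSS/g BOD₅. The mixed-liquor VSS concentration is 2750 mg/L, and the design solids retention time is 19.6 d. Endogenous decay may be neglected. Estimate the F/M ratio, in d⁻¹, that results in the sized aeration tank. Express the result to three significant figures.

F/M ≈ 0.108 d⁻¹

Biomass mass balance (decay neglected): V·X = Y·Q·(S₀ − S)·θ_c, so V = 0.474 × 1890 × (2620 − 7.57) × 19.6 / 2750 = 16680 m³.
Food-to-microorganism ratio F/M = Q S₀ / (V X) = 1890 × 2620 / (16680 × 2750) = 0.1079 d⁻¹.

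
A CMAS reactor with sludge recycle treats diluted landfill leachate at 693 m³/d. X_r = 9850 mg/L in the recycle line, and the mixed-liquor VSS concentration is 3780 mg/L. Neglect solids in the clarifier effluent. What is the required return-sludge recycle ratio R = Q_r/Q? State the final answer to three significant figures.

Mass balance around the secondary clarifier (neglecting effluent solids): R = X / (X_r − X) = 3780 / (9850 − 3780) = 0.6227.

R ≈ 0.623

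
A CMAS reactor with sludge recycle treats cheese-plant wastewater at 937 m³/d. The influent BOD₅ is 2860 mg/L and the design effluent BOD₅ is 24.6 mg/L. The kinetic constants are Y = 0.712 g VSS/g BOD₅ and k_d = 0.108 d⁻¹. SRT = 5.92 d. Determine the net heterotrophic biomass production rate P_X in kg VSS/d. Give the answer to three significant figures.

P_X ≈ 1150 kg VSS/d

Y_obs = Y / (1 + k_d θ_c) = 0.712 / (1 + 0.108 × 5.92) = 0.712 / 1.639 = 0.4343.
Substrate removed = Q·(S₀ − S) = 937 m³/d × (2860 − 24.6) g/m³ = 2.66×10^6 g/d = 2657 kg/d.
So the net sludge growth is P_X = 0.4343 × 2657 = 1154 kg VSS/d.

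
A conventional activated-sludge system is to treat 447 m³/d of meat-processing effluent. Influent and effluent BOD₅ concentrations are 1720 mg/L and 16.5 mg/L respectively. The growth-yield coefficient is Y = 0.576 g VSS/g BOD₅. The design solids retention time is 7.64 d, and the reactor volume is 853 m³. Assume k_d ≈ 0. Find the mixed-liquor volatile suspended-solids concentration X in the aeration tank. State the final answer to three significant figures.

X ≈ 3930 mg/L

X = Y·Q·ΔS·θ_c / V = 0.576 × 447 × (1720 − 16.5) × 7.64 / 853 = 3928 mg/L.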